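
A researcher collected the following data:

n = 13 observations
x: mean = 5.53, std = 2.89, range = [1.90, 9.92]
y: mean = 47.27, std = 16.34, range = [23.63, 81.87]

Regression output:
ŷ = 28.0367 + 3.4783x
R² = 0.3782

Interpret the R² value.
About 37.82% of the variability in y is accounted for by the regression on x (R² = 0.3782) — a moderate linear fit.

R² (coefficient of determination) measures the proportion of variance in y explained by the regression model.

Here R² = 0.3782:
- Explained: 37.82% of the variation in y
- Unexplained (residual): 100% − 37.82% = 62.18%
- Rule of thumb (below 0.3 weak; 0.3 to below 0.7 moderate; 0.7 and above strong) → moderate

Calculation: R² = 1 − (SS_res / SS_tot), where SS_res is the sum of squared residuals and SS_tot the total sum of squares.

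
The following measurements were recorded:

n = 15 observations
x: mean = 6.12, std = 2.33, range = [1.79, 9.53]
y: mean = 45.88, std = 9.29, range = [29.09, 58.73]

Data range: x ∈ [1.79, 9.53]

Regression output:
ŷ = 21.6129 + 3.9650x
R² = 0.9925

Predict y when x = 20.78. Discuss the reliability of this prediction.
The equation gives ŷ = 104.0056; however x = 20.78 is 11.25 units above the observed range, so this extrapolated value should not be trusted.

Prediction calculation:
ŷ = 21.6129 + 3.9650 × 20.78
ŷ = 104.0056

Reliability:
- Data range: x ∈ [1.79, 9.53]
- Prediction point: x = 20.78 is 11.25 units above the observed range → this is EXTRAPOLATION, not interpolation

Why that matters here:
- The standard error of prediction grows with (x − x̄)², and x = 20.78 is far from x̄ = 6.12
- The linear relationship may not hold outside the observed range

A defensible statement: 'if the linear trend continued to x = 20.78, y would be about 104.0056' — the premise is untested.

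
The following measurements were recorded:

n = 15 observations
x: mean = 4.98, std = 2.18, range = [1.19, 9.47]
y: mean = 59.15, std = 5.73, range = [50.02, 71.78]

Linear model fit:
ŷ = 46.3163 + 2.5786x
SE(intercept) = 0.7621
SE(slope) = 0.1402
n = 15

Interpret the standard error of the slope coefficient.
The slope 2.5786 is pinned down to within about ±0.1402 (one SE) by these data — relative uncertainty 5.4%, i.e. precise.

SE(β̂₁) = s / √Sxx, where s is the residual standard deviation and Sxx = Σ(x − x̄)². It is the yardstick for how far β̂₁ = 2.5786 could plausibly be from the true slope.

Relative precision:
- SE / |β̂₁| = 0.1402 / 2.5786 = 5.4%
- Rule of thumb (under 20%: precise; 20% to under 50%: moderately precise; 50% or more: imprecise) → precise

Rough 95% range (±2 SE): 2.5786 ± 0.2804 → (2.2982, 2.8590).

What drives SE(β̂₁): wider spread of x values → smaller SE; more residual scatter → larger SE; larger n (here n = 15) → smaller SE.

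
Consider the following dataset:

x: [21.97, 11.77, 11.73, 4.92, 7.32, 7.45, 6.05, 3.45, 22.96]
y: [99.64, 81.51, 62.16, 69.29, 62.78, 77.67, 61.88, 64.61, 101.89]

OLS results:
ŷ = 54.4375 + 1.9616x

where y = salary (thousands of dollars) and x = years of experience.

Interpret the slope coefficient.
On average, salary is about 1.9616 thousand dollars higher for every extra year of experience.

The slope coefficient β₁ = 1.9616 represents the marginal effect of experience on salary.

Interpretation:
- Experience up by 1 year → predicted salary increases by 1.9616 thousand dollars
- The effect is assumed constant over the observed range of x (linearity)

The intercept β₀ = 54.4375 is the predicted salary when experience = 0; since the smallest observed x is 3.45, this is an extrapolation and mainly anchors the line.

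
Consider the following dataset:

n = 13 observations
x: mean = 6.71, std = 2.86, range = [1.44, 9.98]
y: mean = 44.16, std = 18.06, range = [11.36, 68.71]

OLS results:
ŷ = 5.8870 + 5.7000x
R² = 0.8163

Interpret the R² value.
R² = 0.8163 means 81.63% of the variation in y is explained by the linear relationship with x. This indicates a strong fit.

R² (coefficient of determination) measures the proportion of variance in y explained by the regression model.

Here R² = 0.8163:
- Explained: 81.63% of the variation in y
- Unexplained (residual): 100% − 81.63% = 18.37%
- Rule of thumb (below 0.3 weak; 0.3 to below 0.7 moderate; 0.7 and above strong) → strong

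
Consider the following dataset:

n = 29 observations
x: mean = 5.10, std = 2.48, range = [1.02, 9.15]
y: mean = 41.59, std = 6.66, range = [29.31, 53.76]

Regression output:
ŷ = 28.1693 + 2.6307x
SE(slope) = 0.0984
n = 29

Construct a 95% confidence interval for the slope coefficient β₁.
The 95% CI for β₁ is (2.4288, 2.8326)

Confidence interval for the slope:

The 95% CI for β₁ is: β̂₁ ± t*(α/2, n-2) × SE(β̂₁)

Step 1: Find critical t-value
- Confidence level = 0.95
- Degrees of freedom = n - 2 = 29 - 2 = 27
- t*(α/2, 27) = 2.0518

Step 2: Calculate margin of error
Margin = 2.0518 × 0.0984 = 0.2019

Step 3: Construct interval
CI = 2.6307 ± 0.2019
CI = (2.4288, 2.8326)

Interpretation: intervals built this way capture the true β₁ in 95% of repeated samples; here the plausible range for the per-unit effect of x on y is 2.4288 to 2.8326.
The interval does not include 0, suggesting a significant linear relationship.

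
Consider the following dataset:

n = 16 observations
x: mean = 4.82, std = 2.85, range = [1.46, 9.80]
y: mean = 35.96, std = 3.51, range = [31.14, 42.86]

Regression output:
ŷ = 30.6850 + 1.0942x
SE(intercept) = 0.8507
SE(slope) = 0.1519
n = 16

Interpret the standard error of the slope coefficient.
The slope 1.0942 is pinned down to within about ±0.1519 (one SE) by these data — relative uncertainty 13.9%, i.e. precise.

What SE measures:
- The standard error quantifies the sampling variability of the coefficient estimate
- It is the estimated standard deviation of β̂₁ across hypothetical repeated samples of the same size
- Smaller SE → more precise estimate

Relative precision:
- SE / |β̂₁| = 0.1519 / 1.0942 = 13.9%
- Rule of thumb (under 20%: precise; 20% to under 50%: moderately precise; 50% or more: imprecise) → precise

Rough 95% range (±2 SE): 1.0942 ± 0.3038 → (0.7904, 1.3980).

What drives SE(β̂₁): more residual scatter → larger SE; larger n (here n = 16) → smaller SE; wider spread of x values → smaller SE.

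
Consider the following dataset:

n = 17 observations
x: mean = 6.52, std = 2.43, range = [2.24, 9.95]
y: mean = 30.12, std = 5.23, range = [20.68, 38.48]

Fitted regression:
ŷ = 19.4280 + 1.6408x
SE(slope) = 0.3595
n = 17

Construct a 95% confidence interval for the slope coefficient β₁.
The 95% CI for β₁ is (0.8746, 2.4070)

Confidence interval for the slope:

The 95% CI for β₁ is: β̂₁ ± t*(α/2, n-2) × SE(β̂₁)

Step 1: Find critical t-value
- Confidence level = 0.95
- Degrees of freedom = n - 2 = 17 - 2 = 15
- t*(α/2, 15) = 2.1314

Step 2: Calculate margin of error
Margin = 2.1314 × 0.3595 = 0.7662

Step 3: Construct interval
CI = 1.6408 ± 0.7662
CI = (0.8746, 2.4070)

Interpretation: each one-unit increase in x is associated with a change in mean y of between 0.8746 and 2.4070, with 95% confidence.
Both endpoints are positive, so the data support a genuinely positive slope at this confidence level.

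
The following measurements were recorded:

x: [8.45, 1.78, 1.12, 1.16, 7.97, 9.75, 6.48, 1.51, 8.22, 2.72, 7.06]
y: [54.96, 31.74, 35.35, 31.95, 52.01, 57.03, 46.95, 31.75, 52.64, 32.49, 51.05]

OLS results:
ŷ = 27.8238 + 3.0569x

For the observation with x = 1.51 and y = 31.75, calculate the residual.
Residual = -0.6897

The residual is the difference between the actual value and the predicted value:

Residual = y - ŷ

Step 1: Calculate predicted value
ŷ = 27.8238 + 3.0569 × 1.51
ŷ = 32.4397

Step 2: Calculate residual
Residual = 31.75 - 32.4397
Residual = -0.6897

Sign check: y < ŷ, so the point is below the line and the fit overestimates here.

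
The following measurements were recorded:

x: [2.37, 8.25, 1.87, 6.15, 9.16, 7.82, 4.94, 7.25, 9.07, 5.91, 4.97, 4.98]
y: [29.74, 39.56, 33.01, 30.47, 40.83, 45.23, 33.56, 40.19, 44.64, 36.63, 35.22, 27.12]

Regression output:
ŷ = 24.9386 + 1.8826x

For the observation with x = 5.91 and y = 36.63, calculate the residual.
Residual = 0.5652

The residual is the difference between the actual value and the predicted value:

Residual = y - ŷ

Step 1: Calculate predicted value
ŷ = 24.9386 + 1.8826 × 5.91
ŷ = 36.0648

Step 2: Calculate residual
Residual = 36.63 - 36.0648
Residual = 0.5652

Sign check: y > ŷ, so the point is above the line and the fit underestimates here.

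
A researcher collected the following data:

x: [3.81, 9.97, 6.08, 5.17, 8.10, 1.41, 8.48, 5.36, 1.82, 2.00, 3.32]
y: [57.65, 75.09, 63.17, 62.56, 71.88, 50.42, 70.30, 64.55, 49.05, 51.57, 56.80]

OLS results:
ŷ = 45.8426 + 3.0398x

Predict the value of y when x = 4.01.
ŷ = 58.0322

Plug x = 4.01 into the fitted line:

ŷ = 45.8426 + 3.0398 × 4.01
ŷ = 45.8426 + 12.1896
ŷ = 58.0322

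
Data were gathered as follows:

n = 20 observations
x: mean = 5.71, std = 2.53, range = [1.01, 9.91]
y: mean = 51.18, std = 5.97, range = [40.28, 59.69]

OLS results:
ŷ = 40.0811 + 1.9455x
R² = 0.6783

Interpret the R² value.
About 67.83% of the variability in y is accounted for by the regression on x (R² = 0.6783) — a moderate linear fit.

R² = 1 − SS_res/SS_tot compares the residual scatter to the total scatter of y about its mean.

Here R² = 0.6783:
- Explained: 67.83% of the variation in y
- Unexplained (residual): 100% − 67.83% = 32.17%
- Rule of thumb (below 0.3 weak; 0.3 to below 0.7 moderate; 0.7 and above strong) → moderate

Calculation: R² = 1 − (SS_res / SS_tot), where SS_res is the sum of squared residuals and SS_tot the total sum of squares.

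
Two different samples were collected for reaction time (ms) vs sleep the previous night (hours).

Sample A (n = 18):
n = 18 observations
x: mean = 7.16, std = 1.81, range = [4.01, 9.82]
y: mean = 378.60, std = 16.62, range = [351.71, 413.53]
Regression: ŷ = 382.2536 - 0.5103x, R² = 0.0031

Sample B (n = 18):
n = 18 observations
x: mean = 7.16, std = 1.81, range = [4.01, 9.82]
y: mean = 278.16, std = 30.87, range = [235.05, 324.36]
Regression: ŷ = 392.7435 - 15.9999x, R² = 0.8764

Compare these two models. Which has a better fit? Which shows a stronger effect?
Model B has the better fit (R² = 0.8764 vs 0.0031). Model B shows the stronger effect (|β₁| = 15.9999 vs 0.5103).

Model Comparison:

Goodness of fit (R²):
- Model A: R² = 0.0031 → 0.31% of variance in reaction time explained
- Model B: R² = 0.8764 → 87.64% of variance in reaction time explained
- 0.8764 > 0.0031 → Model B has the better fit

Effect size (slope magnitude):
- Model A: β₁ = -0.5103 → predicted reaction time falls 0.5103 ms per additional hour of sleep
- Model B: β₁ = -15.9999 → predicted reaction time falls 15.9999 ms per additional hour of sleep
- |-0.5103| < |-15.9999| → Model B shows the stronger marginal effect

Note: The two samples could reflect different populations, time periods, or measurement quality.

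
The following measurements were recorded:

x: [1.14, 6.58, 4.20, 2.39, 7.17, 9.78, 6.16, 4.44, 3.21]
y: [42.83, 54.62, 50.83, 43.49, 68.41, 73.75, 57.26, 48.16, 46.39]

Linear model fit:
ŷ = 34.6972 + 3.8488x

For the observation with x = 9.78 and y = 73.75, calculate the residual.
Residual = 1.4115

The residual is the difference between the actual value and the predicted value:

Residual = y - ŷ

Step 1: Calculate predicted value
ŷ = 34.6972 + 3.8488 × 9.78
ŷ = 72.3385

Step 2: Calculate residual
Residual = 73.75 - 72.3385
Residual = 1.4115

Interpretation: the model underestimates the actual value by 1.4115 at this point (positive residual → observation lies above the fitted line).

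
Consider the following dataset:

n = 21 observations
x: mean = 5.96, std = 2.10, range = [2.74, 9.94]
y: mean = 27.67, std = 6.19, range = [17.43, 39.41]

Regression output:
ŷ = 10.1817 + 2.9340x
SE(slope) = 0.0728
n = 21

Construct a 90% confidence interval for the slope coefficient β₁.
The 90% CI for β₁ is (2.8081, 3.0599)

Confidence interval for the slope:

The 90% CI for β₁ is: β̂₁ ± t*(α/2, n-2) × SE(β̂₁)

Step 1: Find critical t-value
- Confidence level = 0.9
- Degrees of freedom = n - 2 = 21 - 2 = 19
- t*(α/2, 19) = 1.7291

Step 2: Calculate margin of error
Margin = 1.7291 × 0.0728 = 0.1259

Step 3: Construct interval
CI = 2.9340 ± 0.1259
CI = (2.8081, 3.0599)

Interpretation: each one-unit increase in x is associated with a change in mean y of between 2.8081 and 3.0599, with 90% confidence.
Both endpoints are positive, so the data support a genuinely positive slope at this confidence level.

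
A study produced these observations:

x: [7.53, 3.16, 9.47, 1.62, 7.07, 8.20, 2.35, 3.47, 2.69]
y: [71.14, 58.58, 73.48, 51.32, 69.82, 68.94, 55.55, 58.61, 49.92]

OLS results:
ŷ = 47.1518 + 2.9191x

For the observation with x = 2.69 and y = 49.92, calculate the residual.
Residual = -5.0842

The residual is the difference between the actual value and the predicted value:

Residual = y - ŷ

Step 1: Calculate predicted value
ŷ = 47.1518 + 2.9191 × 2.69
ŷ = 55.0042

Step 2: Calculate residual
Residual = 49.92 - 55.0042
Residual = -5.0842

Interpretation: the model overestimates the actual value by 5.0842 at this point (negative residual → observation lies below the fitted line).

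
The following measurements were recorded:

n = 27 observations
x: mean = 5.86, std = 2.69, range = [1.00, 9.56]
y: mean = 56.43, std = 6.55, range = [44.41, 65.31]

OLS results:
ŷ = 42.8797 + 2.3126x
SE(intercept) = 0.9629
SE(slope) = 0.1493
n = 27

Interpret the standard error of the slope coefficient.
The slope 2.3126 is pinned down to within about ±0.1493 (one SE) by these data — relative uncertainty 6.5%, i.e. precise.

What SE measures:
- The standard error quantifies the sampling variability of the coefficient estimate
- It is the estimated standard deviation of β̂₁ across hypothetical repeated samples of the same size
- Smaller SE → more precise estimate

Relative precision:
- SE / |β̂₁| = 0.1493 / 2.3126 = 6.5%
- Rule of thumb (under 20%: precise; 20% to under 50%: moderately precise; 50% or more: imprecise) → precise

Rough 95% range (±2 SE): 2.3126 ± 0.2986 → (2.0140, 2.6112).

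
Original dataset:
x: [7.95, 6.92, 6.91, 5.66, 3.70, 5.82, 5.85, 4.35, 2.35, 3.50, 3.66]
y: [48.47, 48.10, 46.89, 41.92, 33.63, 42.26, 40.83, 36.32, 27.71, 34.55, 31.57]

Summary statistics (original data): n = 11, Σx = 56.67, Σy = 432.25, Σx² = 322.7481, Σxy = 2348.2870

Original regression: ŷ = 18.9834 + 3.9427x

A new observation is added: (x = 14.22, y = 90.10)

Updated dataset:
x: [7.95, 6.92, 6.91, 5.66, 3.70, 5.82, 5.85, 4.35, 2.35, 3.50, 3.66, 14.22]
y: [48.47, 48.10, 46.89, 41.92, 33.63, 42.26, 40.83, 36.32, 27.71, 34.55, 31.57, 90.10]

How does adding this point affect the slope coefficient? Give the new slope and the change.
New slope β₁ = 5.1211 versus 3.9427 before: a change of +1.1784 (+29.9%).

x = 14.22 lies well outside the original x-range [2.35, 7.95] (x̄ ≈ 5.15), so this observation has high leverage and can move the slope substantially.

Step 1: Update the sums with the new point (n goes from 11 to 12)
Σx  = 56.67 + 14.22 = 70.89
Σy  = 432.25 + 90.10 = 522.35
Σx² = 322.7481 + 14.22² = 322.7481 + 202.2084 = 524.9565
Σxy = 2348.2870 + 14.22×90.10 = 2348.2870 + 1281.2220 = 3629.5090

Step 2: Recompute the slope with b₁ = (nΣxy − ΣxΣy) / (nΣx² − (Σx)²)
Numerator   = 12×3629.5090 − 70.89×522.35 = 43554.1080 − 37029.3915 = 6524.7165
Denominator = 12×524.9565 − 70.89² = 6299.4780 − 5025.3921 = 1274.0859
b₁(new) = 6524.7165 / 1274.0859 = 5.1211

(Same formula on the original sums: (11×2348.2870 − 56.67×432.25) / (11×322.7481 − 56.67²) = 1335.5495 / 338.7402 = 3.9427, matching the given fit.)

Step 3: Change in slope
Δβ₁ = 5.1211 − 3.9427 = +1.1784
Relative change = +1.1784 / 3.9427 × 100% = +29.9%
→ the slope increases when the point is added.

A high-leverage point only changes the slope if it is off the original line; here y = 90.10 is above the original trend, so the slope increases.
In practice: investigate whether it comes from the same population as the rest of the sample.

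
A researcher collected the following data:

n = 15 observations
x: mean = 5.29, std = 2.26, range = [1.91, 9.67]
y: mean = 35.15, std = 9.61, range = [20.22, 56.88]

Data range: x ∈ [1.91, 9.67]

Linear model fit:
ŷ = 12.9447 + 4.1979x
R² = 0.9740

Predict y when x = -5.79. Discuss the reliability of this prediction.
ŷ = -11.3611 (extrapolation — x = -5.79 lies outside [1.91, 9.67], so reliability is low).

Prediction calculation:
ŷ = 12.9447 + 4.1979 × (-5.79)
ŷ = -11.3611

Reliability:
- Data range: x ∈ [1.91, 9.67]
- Prediction point: x = -5.79 is 7.70 units below the observed range → this is EXTRAPOLATION, not interpolation

Why that matters here:
- The linear relationship may not hold outside the observed range
- The standard error of prediction grows with (x − x̄)², and x = -5.79 is far from x̄ = 5.29
- R² describes fit only over the sampled x values; it says nothing about behaviour beyond them

Report the number if required, but flag clearly that it is an extrapolation.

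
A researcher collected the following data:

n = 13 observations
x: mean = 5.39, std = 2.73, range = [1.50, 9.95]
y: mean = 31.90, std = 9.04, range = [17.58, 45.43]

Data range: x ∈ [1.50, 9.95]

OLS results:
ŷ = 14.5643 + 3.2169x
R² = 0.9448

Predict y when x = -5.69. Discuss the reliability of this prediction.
ŷ = -3.7399 (extrapolation — x = -5.69 lies outside [1.50, 9.95], so reliability is low).

Prediction calculation:
ŷ = 14.5643 + 3.2169 × (-5.69)
ŷ = -3.7399

Reliability:
- Data range: x ∈ [1.50, 9.95]
- Prediction point: x = -5.69 is 7.19 units below the observed range → this is EXTRAPOLATION, not interpolation

Why that matters here:
- The standard error of prediction grows with (x − x̄)², and x = -5.69 is far from x̄ = 5.39
- There are no observations near this x to validate the fitted line there
- R² describes fit only over the sampled x values; it says nothing about behaviour beyond them

A defensible statement: 'if the linear trend continued to x = -5.69, y would be about -3.7399' — the premise is untested.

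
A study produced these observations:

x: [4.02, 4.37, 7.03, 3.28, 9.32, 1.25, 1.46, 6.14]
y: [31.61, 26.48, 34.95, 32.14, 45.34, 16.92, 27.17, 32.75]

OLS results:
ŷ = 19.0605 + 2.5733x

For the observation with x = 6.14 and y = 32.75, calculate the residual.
Residual = -2.1106

The residual is the difference between the actual value and the predicted value:

Residual = y - ŷ

Step 1: Calculate predicted value
ŷ = 19.0605 + 2.5733 × 6.14
ŷ = 34.8606

Step 2: Calculate residual
Residual = 32.75 - 34.8606
Residual = -2.1106

Interpretation: the model overestimates the actual value by 2.1106 at this point (negative residual → observation lies below the fitted line).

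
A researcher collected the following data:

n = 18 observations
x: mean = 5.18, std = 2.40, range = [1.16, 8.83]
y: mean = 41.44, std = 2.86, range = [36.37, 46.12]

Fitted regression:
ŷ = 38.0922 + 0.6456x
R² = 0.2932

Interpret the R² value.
About 29.32% of the variability in y is accounted for by the regression on x (R² = 0.2932) — a weak linear fit.

The coefficient of determination R² is the fraction of the total variation in y that the fitted line accounts for.

Here R² = 0.2932:
- Explained: 29.32% of the variation in y
- Unexplained (residual): 100% − 29.32% = 70.68%
- Rule of thumb (below 0.3 weak; 0.3 to below 0.7 moderate; 0.7 and above strong) → weak

Equivalently, for simple linear regression R² = r², so |r| = √0.2932 ≈ 0.5415.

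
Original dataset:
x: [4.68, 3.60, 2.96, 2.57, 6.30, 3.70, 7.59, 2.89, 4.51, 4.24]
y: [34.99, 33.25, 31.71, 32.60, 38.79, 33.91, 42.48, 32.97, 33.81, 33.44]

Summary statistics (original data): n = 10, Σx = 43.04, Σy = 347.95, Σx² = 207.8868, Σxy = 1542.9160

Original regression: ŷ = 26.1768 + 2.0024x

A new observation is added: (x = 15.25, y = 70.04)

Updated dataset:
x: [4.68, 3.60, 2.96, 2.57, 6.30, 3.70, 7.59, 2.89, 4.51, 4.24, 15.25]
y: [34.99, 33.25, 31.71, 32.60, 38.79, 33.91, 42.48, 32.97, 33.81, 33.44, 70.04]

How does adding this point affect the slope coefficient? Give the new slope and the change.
Adding the point moves β₁ from 2.0024 to 3.0104, i.e. it increases by 1.0080 (+50.3%).

The new point has HIGH LEVERAGE: x = 15.25 is far from the original mean x̄ = 43.04/10 ≈ 4.30 (original range [2.57, 7.59]).

Step 1: Update the sums with the new point (n goes from 10 to 11)
Σx  = 43.04 + 15.25 = 58.29
Σy  = 347.95 + 70.04 = 417.99
Σx² = 207.8868 + 15.25² = 207.8868 + 232.5625 = 440.4493
Σxy = 1542.9160 + 15.25×70.04 = 1542.9160 + 1068.1100 = 2611.0260

Step 2: Recompute the slope with b₁ = (nΣxy − ΣxΣy) / (nΣx² − (Σx)²)
Numerator   = 11×2611.0260 − 58.29×417.99 = 28721.2860 − 24364.6371 = 4356.6489
Denominator = 11×440.4493 − 58.29² = 4844.9423 − 3397.7241 = 1447.2182
b₁(new) = 4356.6489 / 1447.2182 = 3.0104

(Same formula on the original sums: (10×1542.9160 − 43.04×347.95) / (10×207.8868 − 43.04²) = 453.3920 / 226.4264 = 2.0024, matching the given fit.)

Step 3: Change in slope
Δβ₁ = 3.0104 − 2.0024 = +1.0080
Relative change = +1.0080 / 2.0024 × 100% = +50.3%
→ the slope increases when the point is added.

A high-leverage point only changes the slope if it is off the original line; here y = 70.04 is above the original trend, so the slope increases.
In practice: check such a point for data-entry or measurement error.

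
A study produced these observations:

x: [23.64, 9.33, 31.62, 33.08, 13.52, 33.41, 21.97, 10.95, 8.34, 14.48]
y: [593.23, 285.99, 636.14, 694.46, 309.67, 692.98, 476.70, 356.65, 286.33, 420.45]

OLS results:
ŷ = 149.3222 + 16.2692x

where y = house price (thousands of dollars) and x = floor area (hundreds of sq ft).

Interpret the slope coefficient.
An increase of one hundred sq ft in floor area is associated with a 16.2692 thousand dollars increase in predicted house price.

β₁ = 16.2692 is the change in predicted house price (thousand dollars) per additional hundred sq ft of floor area.

Interpretation:
- Floor area up by 1 hundred sq ft → predicted house price increases by 16.2692 thousand dollars
- The effect is assumed constant over the observed range of x (linearity)
- The slope describes association in these data, not necessarily a causal effect

The intercept β₀ = 149.3222 is the predicted house price when floor area = 0; since the smallest observed x is 8.34, this is an extrapolation and mainly anchors the line.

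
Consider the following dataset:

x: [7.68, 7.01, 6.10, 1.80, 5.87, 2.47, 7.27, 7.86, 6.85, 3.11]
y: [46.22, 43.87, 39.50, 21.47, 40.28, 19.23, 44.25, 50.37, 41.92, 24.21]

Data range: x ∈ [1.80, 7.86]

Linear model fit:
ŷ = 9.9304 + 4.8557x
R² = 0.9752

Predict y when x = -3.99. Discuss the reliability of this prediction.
The equation gives ŷ = -9.4438; however x = -3.99 is 5.79 units below the observed range, so this extrapolated value should not be trusted.

Prediction calculation:
ŷ = 9.9304 + 4.8557 × (-3.99)
ŷ = -9.4438

Reliability:
- Data range: x ∈ [1.80, 7.86]
- Prediction point: x = -3.99 is 5.79 units below the observed range → this is EXTRAPOLATION, not interpolation

Why that matters here:
- The standard error of prediction grows with (x − x̄)², and x = -3.99 is far from x̄ = 5.60
- There are no observations near this x to validate the fitted line there
- Real relationships often flatten, saturate, or turn nonlinear at extremes

The R² = 0.9752 only validates the fit within [1.80, 7.86]; treat ŷ = -9.4438 with caution.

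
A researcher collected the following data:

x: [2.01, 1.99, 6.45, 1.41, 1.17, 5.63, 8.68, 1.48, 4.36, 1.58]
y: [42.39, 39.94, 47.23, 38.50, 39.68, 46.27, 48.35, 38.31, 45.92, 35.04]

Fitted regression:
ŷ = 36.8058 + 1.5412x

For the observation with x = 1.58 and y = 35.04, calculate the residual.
Residual = -4.2009

The residual is the difference between the actual value and the predicted value:

Residual = y - ŷ

Step 1: Calculate predicted value
ŷ = 36.8058 + 1.5412 × 1.58
ŷ = 39.2409

Step 2: Calculate residual
Residual = 35.04 - 39.2409
Residual = -4.2009

Sign check: y < ŷ, so the point is below the line and the fit overestimates here.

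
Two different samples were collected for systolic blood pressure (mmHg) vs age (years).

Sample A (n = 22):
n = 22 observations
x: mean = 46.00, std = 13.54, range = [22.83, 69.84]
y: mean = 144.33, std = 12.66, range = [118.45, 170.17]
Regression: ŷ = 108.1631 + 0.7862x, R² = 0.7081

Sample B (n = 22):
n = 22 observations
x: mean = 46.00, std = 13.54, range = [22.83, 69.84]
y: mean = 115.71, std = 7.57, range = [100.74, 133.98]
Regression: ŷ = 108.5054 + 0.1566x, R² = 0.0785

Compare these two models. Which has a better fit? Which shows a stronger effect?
Model A has the better fit (R² = 0.7081 vs 0.0785). Model A shows the stronger effect (|β₁| = 0.7862 vs 0.1566).

Model Comparison:

Goodness of fit (R²):
- Model A: R² = 0.7081 → 70.81% of variance in blood pressure explained
- Model B: R² = 0.0785 → 7.85% of variance in blood pressure explained
- 0.7081 > 0.0785 → Model A has the better fit

Effect size (slope magnitude):
- Model A: β₁ = 0.7862 → predicted blood pressure rises 0.7862 mmHg per additional year of age
- Model B: β₁ = 0.1566 → predicted blood pressure rises 0.1566 mmHg per additional year of age
- |0.7862| > |0.1566| → Model A shows the stronger marginal effect

Note: R² measures how tightly points cluster around the line; β₁ measures how steep the line is — they answer different questions.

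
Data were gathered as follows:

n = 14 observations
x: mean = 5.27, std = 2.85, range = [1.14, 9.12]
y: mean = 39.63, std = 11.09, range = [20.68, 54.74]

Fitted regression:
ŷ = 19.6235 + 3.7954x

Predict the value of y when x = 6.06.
ŷ = 42.6236

x = 6.06 lies inside the observed range [1.14, 9.12], so the fitted equation applies directly:

ŷ = 19.6235 + 3.7954 × 6.06
ŷ = 19.6235 + 23.0001
ŷ = 42.6236

This is a point prediction; actual observations scatter around it by roughly the residual standard deviation.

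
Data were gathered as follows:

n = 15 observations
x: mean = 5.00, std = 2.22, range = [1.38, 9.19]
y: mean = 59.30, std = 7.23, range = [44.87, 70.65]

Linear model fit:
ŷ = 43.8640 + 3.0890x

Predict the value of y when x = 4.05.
ŷ = 56.3745

Plug x = 4.05 into the fitted line:

ŷ = 43.8640 + 3.0890 × 4.05
ŷ = 43.8640 + 12.5105
ŷ = 56.3745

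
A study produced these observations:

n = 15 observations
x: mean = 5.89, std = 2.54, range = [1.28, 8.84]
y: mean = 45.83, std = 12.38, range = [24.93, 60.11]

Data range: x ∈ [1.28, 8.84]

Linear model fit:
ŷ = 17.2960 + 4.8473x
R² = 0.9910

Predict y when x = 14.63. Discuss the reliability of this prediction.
ŷ = 88.2120 (extrapolation — x = 14.63 lies outside [1.28, 8.84], so reliability is low).

Prediction calculation:
ŷ = 17.2960 + 4.8473 × 14.63
ŷ = 88.2120

Reliability:
- Data range: x ∈ [1.28, 8.84]
- Prediction point: x = 14.63 is 5.79 units above the observed range → this is EXTRAPOLATION, not interpolation

Why that matters here:
- There are no observations near this x to validate the fitted line there
- The standard error of prediction grows with (x − x̄)², and x = 14.63 is far from x̄ = 5.89

Report the number if required, but flag clearly that it is an extrapolation.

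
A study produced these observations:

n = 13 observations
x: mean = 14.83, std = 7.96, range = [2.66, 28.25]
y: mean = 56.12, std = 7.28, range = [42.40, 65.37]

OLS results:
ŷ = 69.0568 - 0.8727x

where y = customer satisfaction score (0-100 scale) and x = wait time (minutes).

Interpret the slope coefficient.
On average, satisfaction score is about 0.8727 points lower for every extra minute of wait time.

β₁ = -0.8727 is the change in predicted satisfaction score (points) per additional minute of wait time.

Interpretation:
- Wait time up by 1 minute → predicted satisfaction score decreases by 0.8727 points
- This is a linear approximation: the same per-unit change is assumed across the whole observed x range
- The sign (−) gives the direction; the magnitude 0.8727 gives the size of the effect per minute

The intercept β₀ = 69.0568 is the predicted satisfaction score when wait time = 0; since the smallest observed x is 2.66, this is an extrapolation and mainly anchors the line.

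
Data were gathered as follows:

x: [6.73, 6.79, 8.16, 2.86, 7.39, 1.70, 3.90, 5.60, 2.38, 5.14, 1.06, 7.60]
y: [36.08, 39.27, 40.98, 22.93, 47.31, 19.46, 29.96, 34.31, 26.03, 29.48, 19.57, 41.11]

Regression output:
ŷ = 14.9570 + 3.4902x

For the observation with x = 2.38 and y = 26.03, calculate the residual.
Residual = 2.7663

The residual is the difference between the actual value and the predicted value:

Residual = y - ŷ

Step 1: Calculate predicted value
ŷ = 14.9570 + 3.4902 × 2.38
ŷ = 23.2637

Step 2: Calculate residual
Residual = 26.03 - 23.2637
Residual = 2.7663

Sign check: y > ŷ, so the point is above the line and the fit underestimates here.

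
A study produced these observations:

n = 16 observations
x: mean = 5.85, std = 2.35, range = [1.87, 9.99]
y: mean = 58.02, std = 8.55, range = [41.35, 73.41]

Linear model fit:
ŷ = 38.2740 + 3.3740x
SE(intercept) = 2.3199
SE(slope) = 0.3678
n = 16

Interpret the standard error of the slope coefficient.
SE(β̂₁) = 0.3678 is the estimated standard deviation of the slope estimate across repeated samples; relative to β̂₁ = 3.3740 that is 10.9%, a precise estimate.

SE(β̂₁) = 0.3678 says: if we drew many samples of n = 16 from the same population and refit each time, the fitted slopes would scatter with a standard deviation of roughly 0.3678 around the true β₁.

Relative precision:
- SE / |β̂₁| = 0.3678 / 3.3740 = 10.9%
- Rule of thumb (under 20%: precise; 20% to under 50%: moderately precise; 50% or more: imprecise) → precise

Link to the t-test: t = β̂₁ / SE(β̂₁) = 3.3740 / 0.3678 = 9.1735, the statistic for H₀: β₁ = 0.

What drives SE(β̂₁): more residual scatter → larger SE.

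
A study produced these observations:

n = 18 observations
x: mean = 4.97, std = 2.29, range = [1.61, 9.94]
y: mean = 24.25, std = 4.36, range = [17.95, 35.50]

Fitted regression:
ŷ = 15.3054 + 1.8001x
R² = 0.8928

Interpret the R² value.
R² = 0.8928 means 89.28% of the variation in y is explained by the linear relationship with x. This indicates a strong fit.

R² (coefficient of determination) measures the proportion of variance in y explained by the regression model.

Here R² = 0.8928:
- Explained: 89.28% of the variation in y
- Unexplained (residual): 100% − 89.28% = 10.72%
- Rule of thumb (below 0.3 weak; 0.3 to below 0.7 moderate; 0.7 and above strong) → strong

Equivalently, for simple linear regression R² = r², so |r| = √0.8928 ≈ 0.9449.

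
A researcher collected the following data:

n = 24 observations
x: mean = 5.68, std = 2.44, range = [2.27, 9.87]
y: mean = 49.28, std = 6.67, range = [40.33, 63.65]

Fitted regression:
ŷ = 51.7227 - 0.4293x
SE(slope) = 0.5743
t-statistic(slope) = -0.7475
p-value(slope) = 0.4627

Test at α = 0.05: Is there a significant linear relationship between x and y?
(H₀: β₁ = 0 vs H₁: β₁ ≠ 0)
Since p-value = 0.4627 ≥ α = 0.05, fail to reject H₀ — the slope is not significantly different from 0.

Hypothesis test for the slope coefficient:

H₀: β₁ = 0 (no linear relationship)
H₁: β₁ ≠ 0 (linear relationship exists)

Test statistic: t = β̂₁ / SE(β̂₁) = -0.4293 / 0.5743 = -0.7475

p = 0.4627: how often a slope estimate this far from 0 (in SE units) would arise by chance if β₁ were truly 0.

Decision rule: reject H₀ if p-value < α.
p-value = 0.4627 ≥ α = 0.05 → fail to reject H₀.

Conclusion: the linear association between x and y is not significant at the 5% level.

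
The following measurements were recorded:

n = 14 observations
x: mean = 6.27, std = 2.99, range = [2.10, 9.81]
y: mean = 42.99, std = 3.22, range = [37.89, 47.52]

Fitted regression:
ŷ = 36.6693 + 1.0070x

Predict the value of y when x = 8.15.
ŷ = 44.8764

x = 8.15 lies inside the observed range [2.10, 9.81], so the fitted equation applies directly:

ŷ = 36.6693 + 1.0070 × 8.15
ŷ = 36.6693 + 8.2071
ŷ = 44.8764

This is the fitted mean response at that x — an individual observation would come with a wider prediction interval.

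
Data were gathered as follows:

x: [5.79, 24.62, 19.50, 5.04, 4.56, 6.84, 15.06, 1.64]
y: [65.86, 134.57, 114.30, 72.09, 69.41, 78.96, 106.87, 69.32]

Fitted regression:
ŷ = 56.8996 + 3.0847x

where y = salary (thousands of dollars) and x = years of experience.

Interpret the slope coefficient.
On average, salary is about 3.0847 thousand dollars higher for every extra year of experience.

β₁ = 3.0847 is the change in predicted salary (thousand dollars) per additional year of experience.

Interpretation:
- Experience up by 1 year → predicted salary increases by 3.0847 thousand dollars
- The effect is assumed constant over the observed range of x (linearity)
- The slope describes association in these data, not necessarily a causal effect

(β₀ = 56.8996 is the fitted value at x = 0 and is not part of the slope interpretation.)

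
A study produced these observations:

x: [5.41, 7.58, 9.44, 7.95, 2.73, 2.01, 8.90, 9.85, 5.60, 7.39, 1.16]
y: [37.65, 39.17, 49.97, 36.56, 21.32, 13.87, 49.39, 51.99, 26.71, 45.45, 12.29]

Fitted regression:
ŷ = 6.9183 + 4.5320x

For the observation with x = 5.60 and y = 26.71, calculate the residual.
Residual = -5.5875

The residual is the difference between the actual value and the predicted value:

Residual = y - ŷ

Step 1: Calculate predicted value
ŷ = 6.9183 + 4.5320 × 5.60
ŷ = 32.2975

Step 2: Calculate residual
Residual = 26.71 - 32.2975
Residual = -5.5875

Sign check: y < ŷ, so the point is below the line and the fit overestimates here.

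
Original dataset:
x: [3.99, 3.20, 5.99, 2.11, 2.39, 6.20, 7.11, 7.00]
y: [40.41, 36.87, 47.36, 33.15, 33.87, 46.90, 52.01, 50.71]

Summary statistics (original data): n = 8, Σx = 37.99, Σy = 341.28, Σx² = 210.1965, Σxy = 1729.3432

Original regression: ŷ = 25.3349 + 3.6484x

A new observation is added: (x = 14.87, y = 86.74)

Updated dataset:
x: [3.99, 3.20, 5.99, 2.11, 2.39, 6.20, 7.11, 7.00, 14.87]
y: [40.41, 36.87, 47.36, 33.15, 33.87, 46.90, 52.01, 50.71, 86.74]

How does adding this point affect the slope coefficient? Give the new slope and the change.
Adding the point moves β₁ from 3.6484 to 4.1809, i.e. it increases by 0.5325 (+14.6%).

The new point has HIGH LEVERAGE: x = 14.87 is far from the original mean x̄ = 37.99/8 ≈ 4.75 (original range [2.11, 7.11]).

Step 1: Update the sums with the new point (n goes from 8 to 9)
Σx  = 37.99 + 14.87 = 52.86
Σy  = 341.28 + 86.74 = 428.02
Σx² = 210.1965 + 14.87² = 210.1965 + 221.1169 = 431.3134
Σxy = 1729.3432 + 14.87×86.74 = 1729.3432 + 1289.8238 = 3019.1670

Step 2: Recompute the slope with b₁ = (nΣxy − ΣxΣy) / (nΣx² − (Σx)²)
Numerator   = 9×3019.1670 − 52.86×428.02 = 27172.5030 − 22625.1372 = 4547.3658
Denominator = 9×431.3134 − 52.86² = 3881.8206 − 2794.1796 = 1087.6410
b₁(new) = 4547.3658 / 1087.6410 = 4.1809

(Same formula on the original sums: (8×1729.3432 − 37.99×341.28) / (8×210.1965 − 37.99²) = 869.5184 / 238.3319 = 3.6484, matching the given fit.)

Step 3: Change in slope
Δβ₁ = 4.1809 − 3.6484 = +0.5325
Relative change = +0.5325 / 3.6484 × 100% = +14.6%
→ the slope increases when the point is added.

Because the point sits above the extension of the original line at a high-leverage x, it tilts the fit up.
In practice: check such a point for data-entry or measurement error.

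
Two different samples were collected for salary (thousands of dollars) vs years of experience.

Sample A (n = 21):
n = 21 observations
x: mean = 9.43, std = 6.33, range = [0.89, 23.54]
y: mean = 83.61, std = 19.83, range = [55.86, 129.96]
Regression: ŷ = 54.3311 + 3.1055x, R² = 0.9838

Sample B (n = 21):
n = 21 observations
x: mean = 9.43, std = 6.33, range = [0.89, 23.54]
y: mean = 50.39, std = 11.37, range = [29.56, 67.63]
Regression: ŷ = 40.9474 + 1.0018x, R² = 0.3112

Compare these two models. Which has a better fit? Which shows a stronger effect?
Model A has the better fit (R² = 0.9838 vs 0.3112). Model A shows the stronger effect (|β₁| = 3.1055 vs 1.0018).

Model Comparison:

Which explains more variance? (R²)
- Model A: R² = 0.9838 → 98.38% of variance in salary explained
- Model B: R² = 0.3112 → 31.12% of variance in salary explained
- 0.9838 > 0.3112 → Model A has the better fit

Which has the larger per-year effect? (|β₁|)
- Model A: β₁ = 3.1055 → predicted salary rises 3.1055 thousand dollars per additional year of experience
- Model B: β₁ = 1.0018 → predicted salary rises 1.0018 thousand dollars per additional year of experience
- |3.1055| > |1.0018| → Model A shows the stronger marginal effect

Note: A better fit (higher R²) doesn't necessarily mean a more important relationship.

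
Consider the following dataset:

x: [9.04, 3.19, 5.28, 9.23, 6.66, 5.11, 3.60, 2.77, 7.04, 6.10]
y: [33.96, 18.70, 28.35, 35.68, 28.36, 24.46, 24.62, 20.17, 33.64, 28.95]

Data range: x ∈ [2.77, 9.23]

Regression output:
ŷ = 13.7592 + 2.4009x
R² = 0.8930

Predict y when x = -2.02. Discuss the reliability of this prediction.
ŷ = 8.9094, but this is extrapolation (below the data range [2.77, 9.23]) and may be unreliable.

Prediction calculation:
ŷ = 13.7592 + 2.4009 × (-2.02)
ŷ = 8.9094

Reliability:
- Data range: x ∈ [2.77, 9.23]
- Prediction point: x = -2.02 is 4.79 units below the observed range → this is EXTRAPOLATION, not interpolation

Why that matters here:
- The linear relationship may not hold outside the observed range
- R² describes fit only over the sampled x values; it says nothing about behaviour beyond them
- The standard error of prediction grows with (x − x̄)², and x = -2.02 is far from x̄ = 5.80

The R² = 0.8930 only validates the fit within [2.77, 9.23]; treat ŷ = 8.9094 with caution.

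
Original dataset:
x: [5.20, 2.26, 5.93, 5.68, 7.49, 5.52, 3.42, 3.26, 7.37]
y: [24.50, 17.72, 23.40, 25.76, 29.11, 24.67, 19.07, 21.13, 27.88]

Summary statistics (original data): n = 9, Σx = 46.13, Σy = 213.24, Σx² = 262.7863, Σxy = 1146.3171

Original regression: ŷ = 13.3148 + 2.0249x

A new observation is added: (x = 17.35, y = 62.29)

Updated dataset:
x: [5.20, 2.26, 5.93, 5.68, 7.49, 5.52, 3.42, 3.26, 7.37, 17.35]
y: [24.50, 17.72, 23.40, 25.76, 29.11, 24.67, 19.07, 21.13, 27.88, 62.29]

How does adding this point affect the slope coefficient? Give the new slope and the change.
Adding the point moves β₁ from 2.0249 to 2.9718, i.e. it increases by 0.9469 (+46.8%).

x = 17.35 lies well outside the original x-range [2.26, 7.49] (x̄ ≈ 5.13), so this observation has high leverage and can move the slope substantially.

Step 1: Update the sums with the new point (n goes from 9 to 10)
Σx  = 46.13 + 17.35 = 63.48
Σy  = 213.24 + 62.29 = 275.53
Σx² = 262.7863 + 17.35² = 262.7863 + 301.0225 = 563.8088
Σxy = 1146.3171 + 17.35×62.29 = 1146.3171 + 1080.7315 = 2227.0486

Step 2: Recompute the slope with b₁ = (nΣxy − ΣxΣy) / (nΣx² − (Σx)²)
Numerator   = 10×2227.0486 − 63.48×275.53 = 22270.4860 − 17490.6444 = 4779.8416
Denominator = 10×563.8088 − 63.48² = 5638.0880 − 4029.7104 = 1608.3776
b₁(new) = 4779.8416 / 1608.3776 = 2.9718

(Same formula on the original sums: (9×1146.3171 − 46.13×213.24) / (9×262.7863 − 46.13²) = 480.0927 / 237.0998 = 2.0249, matching the given fit.)

Step 3: Change in slope
Δβ₁ = 2.9718 − 2.0249 = +0.9469
Relative change = +0.9469 / 2.0249 × 100% = +46.8%
→ the slope increases when the point is added.

A high-leverage point only changes the slope if it is off the original line; here y = 62.29 is above the original trend, so the slope increases.
In practice: examine leverage (hᵢ) and Cook's distance rather than deleting it automatically; investigate whether it comes from the same population as the rest of the sample.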